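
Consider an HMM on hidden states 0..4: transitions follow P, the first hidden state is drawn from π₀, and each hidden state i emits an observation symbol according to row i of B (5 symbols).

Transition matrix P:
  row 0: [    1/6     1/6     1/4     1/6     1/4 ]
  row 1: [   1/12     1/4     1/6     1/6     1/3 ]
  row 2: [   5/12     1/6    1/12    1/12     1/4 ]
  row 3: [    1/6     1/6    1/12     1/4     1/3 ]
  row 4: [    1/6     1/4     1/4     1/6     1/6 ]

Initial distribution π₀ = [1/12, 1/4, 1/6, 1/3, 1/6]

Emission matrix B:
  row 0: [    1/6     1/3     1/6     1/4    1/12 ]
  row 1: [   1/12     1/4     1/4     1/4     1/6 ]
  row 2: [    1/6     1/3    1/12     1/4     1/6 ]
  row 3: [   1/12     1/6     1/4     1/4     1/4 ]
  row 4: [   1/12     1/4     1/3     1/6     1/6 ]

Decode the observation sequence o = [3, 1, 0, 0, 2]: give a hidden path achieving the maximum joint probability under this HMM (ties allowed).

path = [3, 4, 2, 0, 4]

t=0: δ = [2.083e-02, 6.250e-02, 4.167e-02, 8.333e-02, 2.778e-02]  (obs o_0=3)
t=1: δ = [5.787e-03, 3.906e-03, 3.472e-03, 3.472e-03, 6.944e-03]  ψ = [2, 1, 1, 3, 3]  (obs o_1=1)
t=2: δ = [2.411e-04, 1.447e-04, 2.894e-04, 9.645e-05, 1.206e-04]  ψ = [2, 4, 4, 4, 0]  (obs o_2=0)
t=3: δ = [2.009e-05, 4.019e-06, 1.005e-05, 3.349e-06, 6.028e-06]  ψ = [2, 2, 0, 0, 2]  (obs o_3=0)
t=4: δ = [6.977e-07, 8.372e-07, 4.186e-07, 8.372e-07, 1.674e-06]  ψ = [2, 0, 0, 0, 0]  (obs o_4=2)
backtrack: best end state = 4; path = [3, 4, 2, 0, 4]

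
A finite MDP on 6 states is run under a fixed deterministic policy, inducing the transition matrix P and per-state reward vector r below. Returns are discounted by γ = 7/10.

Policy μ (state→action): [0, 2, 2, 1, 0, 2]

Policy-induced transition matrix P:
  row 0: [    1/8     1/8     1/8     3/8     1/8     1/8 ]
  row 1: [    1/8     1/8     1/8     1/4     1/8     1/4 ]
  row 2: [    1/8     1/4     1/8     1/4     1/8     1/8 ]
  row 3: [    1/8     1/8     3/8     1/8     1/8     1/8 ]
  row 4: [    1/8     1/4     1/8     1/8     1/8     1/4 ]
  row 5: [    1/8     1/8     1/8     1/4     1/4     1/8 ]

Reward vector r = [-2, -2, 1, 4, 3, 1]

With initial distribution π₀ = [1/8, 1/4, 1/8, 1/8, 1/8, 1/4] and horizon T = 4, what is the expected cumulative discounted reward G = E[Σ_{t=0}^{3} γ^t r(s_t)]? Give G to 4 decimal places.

G = 2.2173

t=0: π = [0.1250, 0.2500, 0.1250, 0.1250, 0.1250, 0.2500], E[r] = 0.5000, γ^t·E[r] = 0.500000, running G = 0.500000
t=1: π = [0.1250, 0.1563, 0.1563, 0.2344, 0.1563, 0.1719], E[r] = 1.1719, γ^t·E[r] = 0.820313, running G = 1.320313
t=2: π = [0.1250, 0.1641, 0.1836, 0.2168, 0.1465, 0.1641], E[r] = 1.0762, γ^t·E[r] = 0.527324, running G = 1.847637
t=3: π = [0.1250, 0.1663, 0.1792, 0.2202, 0.1455, 0.1638], E[r] = 1.0779, γ^t·E[r] = 0.369713, running G = 2.217350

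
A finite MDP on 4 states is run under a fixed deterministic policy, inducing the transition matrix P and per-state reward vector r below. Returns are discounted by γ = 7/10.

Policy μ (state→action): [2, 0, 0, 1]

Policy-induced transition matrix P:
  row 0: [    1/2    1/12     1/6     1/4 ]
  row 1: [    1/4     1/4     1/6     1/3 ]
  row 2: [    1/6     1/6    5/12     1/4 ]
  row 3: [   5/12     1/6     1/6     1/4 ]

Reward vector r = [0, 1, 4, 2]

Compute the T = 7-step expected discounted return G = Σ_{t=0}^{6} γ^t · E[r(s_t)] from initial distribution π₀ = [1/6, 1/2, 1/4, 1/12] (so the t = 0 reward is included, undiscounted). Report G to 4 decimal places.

t=0: π = [0.1667, 0.5000, 0.2500, 0.0833], E[r] = 1.6667, γ^t·E[r] = 1.666667, running G = 1.666667
t=1: π = [0.2847, 0.1944, 0.2292, 0.2917], E[r] = 1.6944, γ^t·E[r] = 1.186111, running G = 2.852778
t=2: π = [0.3507, 0.1591, 0.2240, 0.2662], E[r] = 1.5874, γ^t·E[r] = 0.777818, running G = 3.630596
t=3: π = [0.3634, 0.1507, 0.2227, 0.2633], E[r] = 1.5679, γ^t·E[r] = 0.537774, running G = 4.168370
t=4: π = [0.3662, 0.1489, 0.2223, 0.2626], E[r] = 1.5634, γ^t·E[r] = 0.375369, running G = 4.543738
t=5: π = [0.3668, 0.1486, 0.2222, 0.2624], E[r] = 1.5624, γ^t·E[r] = 0.262590, running G = 4.806328
t=6: π = [0.3669, 0.1485, 0.2222, 0.2624], E[r] = 1.5622, γ^t·E[r] = 0.183786, running G = 4.990115

G = 4.9901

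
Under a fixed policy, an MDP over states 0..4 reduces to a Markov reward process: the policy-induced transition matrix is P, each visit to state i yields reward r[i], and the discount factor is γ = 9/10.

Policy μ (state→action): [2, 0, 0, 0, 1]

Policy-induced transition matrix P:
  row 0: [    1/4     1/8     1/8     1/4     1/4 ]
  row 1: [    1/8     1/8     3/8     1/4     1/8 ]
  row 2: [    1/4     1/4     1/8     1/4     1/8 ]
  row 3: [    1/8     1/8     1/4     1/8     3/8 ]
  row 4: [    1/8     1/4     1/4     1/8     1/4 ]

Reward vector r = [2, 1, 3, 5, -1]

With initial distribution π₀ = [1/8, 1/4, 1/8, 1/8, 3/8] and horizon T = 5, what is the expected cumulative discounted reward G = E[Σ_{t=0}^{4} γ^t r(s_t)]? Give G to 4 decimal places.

G = 7.2192

t=0: π = [0.1250, 0.2500, 0.1250, 0.1250, 0.3750], E[r] = 1.1250, γ^t·E[r] = 1.125000, running G = 1.125000
t=1: π = [0.1563, 0.1875, 0.2500, 0.1875, 0.2188], E[r] = 1.9688, γ^t·E[r] = 1.771875, running G = 2.896875
t=2: π = [0.1758, 0.1836, 0.2227, 0.1992, 0.2188], E[r] = 1.9805, γ^t·E[r] = 1.604180, running G = 4.501055
t=3: π = [0.1748, 0.1802, 0.2231, 0.1978, 0.2241], E[r] = 1.9639, γ^t·E[r] = 1.431659, running G = 5.932714
t=4: π = [0.1747, 0.1809, 0.2228, 0.1973, 0.2243], E[r] = 1.9608, γ^t·E[r] = 1.286451, running G = 7.219165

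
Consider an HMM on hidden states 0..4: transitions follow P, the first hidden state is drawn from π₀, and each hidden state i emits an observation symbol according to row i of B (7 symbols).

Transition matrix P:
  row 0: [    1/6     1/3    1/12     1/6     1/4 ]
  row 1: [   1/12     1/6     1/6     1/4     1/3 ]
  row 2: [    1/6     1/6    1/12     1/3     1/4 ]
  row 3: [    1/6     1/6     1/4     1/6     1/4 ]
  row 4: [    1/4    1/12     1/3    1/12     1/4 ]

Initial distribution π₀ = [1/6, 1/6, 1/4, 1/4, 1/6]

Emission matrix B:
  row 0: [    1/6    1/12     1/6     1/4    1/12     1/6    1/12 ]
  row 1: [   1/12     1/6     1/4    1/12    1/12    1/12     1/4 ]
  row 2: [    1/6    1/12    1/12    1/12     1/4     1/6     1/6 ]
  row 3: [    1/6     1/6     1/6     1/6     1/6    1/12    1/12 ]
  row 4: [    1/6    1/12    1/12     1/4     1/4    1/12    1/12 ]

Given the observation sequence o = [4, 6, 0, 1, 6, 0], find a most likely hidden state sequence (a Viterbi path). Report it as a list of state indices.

t=0: δ = [1.389e-02, 1.389e-02, 6.250e-02, 4.167e-02, 4.167e-02]  (obs o_0=4)
t=1: δ = [8.681e-04, 2.604e-03, 2.315e-03, 1.736e-03, 1.302e-03]  ψ = [2, 2, 4, 2, 2]  (obs o_1=6)
t=2: δ = [6.430e-05, 3.617e-05, 7.234e-05, 1.286e-04, 1.447e-04]  ψ = [2, 1, 1, 2, 1]  (obs o_2=0)
t=3: δ = [3.014e-06, 3.572e-06, 4.019e-06, 4.019e-06, 3.014e-06]  ψ = [4, 0, 4, 2, 4]  (obs o_3=1)
t=4: δ = [6.279e-08, 2.512e-07, 1.674e-07, 1.116e-07, 9.923e-08]  ψ = [4, 0, 3, 2, 1]  (obs o_4=6)
t=5: δ = [4.651e-09, 3.489e-09, 6.977e-09, 1.047e-08, 1.395e-08]  ψ = [2, 1, 1, 1, 1]  (obs o_5=0)
backtrack: best end state = 4; path = [2, 1, 4, 0, 1, 4]

path = [2, 1, 4, 0, 1, 4]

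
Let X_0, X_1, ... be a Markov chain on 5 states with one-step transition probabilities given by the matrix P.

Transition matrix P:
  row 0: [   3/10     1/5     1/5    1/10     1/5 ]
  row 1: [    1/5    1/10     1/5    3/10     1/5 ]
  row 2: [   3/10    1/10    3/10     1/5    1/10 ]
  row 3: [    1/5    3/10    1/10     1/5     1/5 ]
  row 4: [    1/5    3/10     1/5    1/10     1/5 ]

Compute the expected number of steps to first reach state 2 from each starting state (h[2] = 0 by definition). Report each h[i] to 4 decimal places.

h = [5.4311, 5.5431, 0.0000, 6.0470, 5.4423]

First-step conditioning: h[2] = 0; for i ≠ 2, h[i] = 1 + Σ_k P[i][k]·h[k].
  h[0] = 1 + 3/10·h[0] + 1/5·h[1] + 1/10·h[3] + 1/5·h[4]
  h[1] = 1 + 1/5·h[0] + 1/10·h[1] + 3/10·h[3] + 1/5·h[4]
  h[3] = 1 + 1/5·h[0] + 3/10·h[1] + 1/5·h[3] + 1/5·h[4]
  h[4] = 1 + 1/5·h[0] + 3/10·h[1] + 1/10·h[3] + 1/5·h[4]
Solving the 4×4 linear system over states ≠ 2 gives exactly h = [4850/893, 4950/893, 0, 5400/893, 4860/893] (h[2] = 0 is the target).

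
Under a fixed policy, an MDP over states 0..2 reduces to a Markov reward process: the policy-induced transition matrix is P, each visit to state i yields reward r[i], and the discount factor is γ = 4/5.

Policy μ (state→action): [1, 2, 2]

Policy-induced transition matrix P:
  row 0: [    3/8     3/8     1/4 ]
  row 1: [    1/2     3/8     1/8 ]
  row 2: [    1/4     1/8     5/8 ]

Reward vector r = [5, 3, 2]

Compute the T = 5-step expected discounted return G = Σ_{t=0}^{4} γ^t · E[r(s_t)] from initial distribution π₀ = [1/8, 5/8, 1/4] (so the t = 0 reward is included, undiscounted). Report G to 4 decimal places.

G = 11.2185

t=0: π = [0.1250, 0.6250, 0.2500], E[r] = 3.0000, γ^t·E[r] = 3.000000, running G = 3.000000
t=1: π = [0.4219, 0.3125, 0.2656], E[r] = 3.5781, γ^t·E[r] = 2.862500, running G = 5.862500
t=2: π = [0.3809, 0.3086, 0.3105], E[r] = 3.4512, γ^t·E[r] = 2.208750, running G = 8.071250
t=3: π = [0.3748, 0.2974, 0.3279], E[r] = 3.4216, γ^t·E[r] = 1.751875, running G = 9.823125
t=4: π = [0.3712, 0.2930, 0.3358], E[r] = 3.4066, γ^t·E[r] = 1.395338, running G = 11.218463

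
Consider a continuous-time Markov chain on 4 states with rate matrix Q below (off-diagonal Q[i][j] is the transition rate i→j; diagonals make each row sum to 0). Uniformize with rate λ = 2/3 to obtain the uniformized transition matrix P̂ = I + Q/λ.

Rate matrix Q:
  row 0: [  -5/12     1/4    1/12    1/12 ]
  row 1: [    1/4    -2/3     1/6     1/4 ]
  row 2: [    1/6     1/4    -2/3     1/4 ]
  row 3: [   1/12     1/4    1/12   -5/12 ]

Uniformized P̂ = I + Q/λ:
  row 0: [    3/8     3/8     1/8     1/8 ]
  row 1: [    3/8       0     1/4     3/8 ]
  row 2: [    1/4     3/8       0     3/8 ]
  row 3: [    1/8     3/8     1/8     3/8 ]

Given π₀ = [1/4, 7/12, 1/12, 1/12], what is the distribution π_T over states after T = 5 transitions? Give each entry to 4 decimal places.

t=0: π = [0.2500, 0.5833, 0.0833, 0.0833]
t=1: π = [0.3438, 0.1563, 0.1875, 0.3125]
t=2: π = [0.2734, 0.3164, 0.1211, 0.2891]
t=3: π = [0.2876, 0.2563, 0.1494, 0.3066]
t=4: π = [0.2797, 0.2789, 0.1384, 0.3031]
t=5: π = [0.2819, 0.2704, 0.1426, 0.3051]

π = [0.2819, 0.2704, 0.1426, 0.3051]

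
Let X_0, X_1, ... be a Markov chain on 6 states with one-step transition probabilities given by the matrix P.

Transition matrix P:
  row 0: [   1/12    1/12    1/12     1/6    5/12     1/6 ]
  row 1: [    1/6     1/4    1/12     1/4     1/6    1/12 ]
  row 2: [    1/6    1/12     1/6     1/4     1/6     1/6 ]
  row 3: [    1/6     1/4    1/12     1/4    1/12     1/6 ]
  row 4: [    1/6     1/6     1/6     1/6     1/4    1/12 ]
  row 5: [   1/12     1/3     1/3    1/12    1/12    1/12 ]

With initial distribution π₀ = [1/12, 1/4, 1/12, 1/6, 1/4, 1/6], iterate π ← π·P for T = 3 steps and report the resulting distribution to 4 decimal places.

t=0: π = [0.0833, 0.2500, 0.0833, 0.1667, 0.2500, 0.1667]
t=1: π = [0.1458, 0.2153, 0.1528, 0.1944, 0.1806, 0.1111]
t=2: π = [0.1453, 0.1944, 0.1389, 0.2043, 0.1927, 0.1244]
t=3: π = [0.1442, 0.1970, 0.1421, 0.2011, 0.1916, 0.1240]

π = [0.1442, 0.1970, 0.1421, 0.2011, 0.1916, 0.1240]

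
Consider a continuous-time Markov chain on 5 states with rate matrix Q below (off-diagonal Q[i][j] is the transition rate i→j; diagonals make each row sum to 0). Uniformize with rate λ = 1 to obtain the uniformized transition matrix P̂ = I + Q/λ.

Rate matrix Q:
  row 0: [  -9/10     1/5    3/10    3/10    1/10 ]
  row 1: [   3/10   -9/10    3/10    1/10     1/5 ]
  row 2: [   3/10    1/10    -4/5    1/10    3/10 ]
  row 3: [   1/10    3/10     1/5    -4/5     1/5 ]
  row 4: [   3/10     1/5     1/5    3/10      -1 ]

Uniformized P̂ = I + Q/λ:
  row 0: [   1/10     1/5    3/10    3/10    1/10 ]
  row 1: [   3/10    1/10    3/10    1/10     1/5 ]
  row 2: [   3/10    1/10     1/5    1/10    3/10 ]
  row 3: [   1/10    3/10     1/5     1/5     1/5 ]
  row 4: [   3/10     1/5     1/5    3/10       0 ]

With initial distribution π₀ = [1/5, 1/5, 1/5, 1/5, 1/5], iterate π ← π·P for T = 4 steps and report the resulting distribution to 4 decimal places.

t=0: π = [0.2000, 0.2000, 0.2000, 0.2000, 0.2000]
t=1: π = [0.2200, 0.1800, 0.2400, 0.2000, 0.1600]
t=2: π = [0.2160, 0.1780, 0.2400, 0.1960, 0.1700]
t=3: π = [0.2176, 0.1778, 0.2394, 0.1968, 0.1684]
t=4: π = [0.2171, 0.1780, 0.2395, 0.1969, 0.1685]

π = [0.2171, 0.1780, 0.2395, 0.1969, 0.1685]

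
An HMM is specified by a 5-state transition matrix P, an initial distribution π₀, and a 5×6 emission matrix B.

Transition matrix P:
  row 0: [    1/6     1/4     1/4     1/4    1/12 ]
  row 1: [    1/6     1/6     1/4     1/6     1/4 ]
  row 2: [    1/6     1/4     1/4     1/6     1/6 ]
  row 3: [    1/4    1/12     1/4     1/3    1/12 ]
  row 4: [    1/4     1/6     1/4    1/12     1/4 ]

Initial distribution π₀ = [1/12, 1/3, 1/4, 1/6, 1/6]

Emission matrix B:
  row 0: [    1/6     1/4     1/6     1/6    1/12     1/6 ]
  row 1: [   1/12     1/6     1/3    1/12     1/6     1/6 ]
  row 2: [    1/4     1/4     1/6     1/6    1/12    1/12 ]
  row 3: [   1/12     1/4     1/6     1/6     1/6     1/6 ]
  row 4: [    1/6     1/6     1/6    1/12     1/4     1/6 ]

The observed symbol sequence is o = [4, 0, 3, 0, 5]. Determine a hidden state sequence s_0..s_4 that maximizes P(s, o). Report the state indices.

t=0: δ = [6.944e-03, 5.556e-02, 2.083e-02, 2.778e-02, 4.167e-02]  (obs o_0=4)
t=1: δ = [1.736e-03, 7.716e-04, 3.472e-03, 7.716e-04, 2.315e-03]  ψ = [4, 1, 1, 1, 1]  (obs o_1=0)
t=2: δ = [9.645e-05, 7.234e-05, 1.447e-04, 9.645e-05, 4.823e-05]  ψ = [2, 2, 2, 2, 2]  (obs o_2=3)
t=3: δ = [4.019e-06, 3.014e-06, 9.042e-06, 2.679e-06, 4.019e-06]  ψ = [2, 2, 2, 3, 2]  (obs o_3=0)
t=4: δ = [2.512e-07, 3.768e-07, 1.884e-07, 2.512e-07, 2.512e-07]  ψ = [2, 2, 2, 2, 2]  (obs o_4=5)
backtrack: best end state = 1; path = [1, 2, 2, 2, 1]

path = [1, 2, 2, 2, 1]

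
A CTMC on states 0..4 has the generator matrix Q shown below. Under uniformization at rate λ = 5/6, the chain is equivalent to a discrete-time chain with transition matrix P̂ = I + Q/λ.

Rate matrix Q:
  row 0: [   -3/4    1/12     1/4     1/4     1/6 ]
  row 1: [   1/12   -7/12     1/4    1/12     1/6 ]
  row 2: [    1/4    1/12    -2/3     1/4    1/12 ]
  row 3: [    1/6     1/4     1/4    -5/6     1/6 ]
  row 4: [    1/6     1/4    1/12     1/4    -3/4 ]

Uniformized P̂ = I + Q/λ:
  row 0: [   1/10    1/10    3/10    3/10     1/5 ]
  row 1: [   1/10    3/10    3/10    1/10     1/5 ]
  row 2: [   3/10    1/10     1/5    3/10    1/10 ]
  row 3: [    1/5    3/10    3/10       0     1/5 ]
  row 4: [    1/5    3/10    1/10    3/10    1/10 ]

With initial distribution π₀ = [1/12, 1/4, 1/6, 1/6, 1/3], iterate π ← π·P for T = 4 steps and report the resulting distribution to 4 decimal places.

π = [0.1843, 0.2145, 0.2440, 0.1974, 0.1599]

t=0: π = [0.0833, 0.2500, 0.1667, 0.1667, 0.3333]
t=1: π = [0.1833, 0.2500, 0.2167, 0.2000, 0.1500]
t=2: π = [0.1783, 0.2200, 0.2483, 0.1900, 0.1633]
t=3: π = [0.1850, 0.2147, 0.2425, 0.1990, 0.1588]
t=4: π = [0.1843, 0.2145, 0.2440, 0.1974, 0.1599]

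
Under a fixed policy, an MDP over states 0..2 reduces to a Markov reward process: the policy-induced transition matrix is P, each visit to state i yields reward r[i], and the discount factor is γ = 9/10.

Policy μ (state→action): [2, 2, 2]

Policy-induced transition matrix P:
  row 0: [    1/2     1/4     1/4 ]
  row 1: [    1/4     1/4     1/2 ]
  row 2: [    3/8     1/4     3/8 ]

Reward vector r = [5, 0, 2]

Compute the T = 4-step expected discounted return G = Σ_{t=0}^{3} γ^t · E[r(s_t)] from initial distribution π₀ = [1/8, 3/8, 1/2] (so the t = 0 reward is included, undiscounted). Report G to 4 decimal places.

t=0: π = [0.1250, 0.3750, 0.5000], E[r] = 1.6250, γ^t·E[r] = 1.625000, running G = 1.625000
t=1: π = [0.3438, 0.2500, 0.4063], E[r] = 2.5313, γ^t·E[r] = 2.278125, running G = 3.903125
t=2: π = [0.3867, 0.2500, 0.3633], E[r] = 2.6602, γ^t·E[r] = 2.154727, running G = 6.057852
t=3: π = [0.3921, 0.2500, 0.3579], E[r] = 2.6763, γ^t·E[r] = 1.951000, running G = 8.008852

G = 8.0089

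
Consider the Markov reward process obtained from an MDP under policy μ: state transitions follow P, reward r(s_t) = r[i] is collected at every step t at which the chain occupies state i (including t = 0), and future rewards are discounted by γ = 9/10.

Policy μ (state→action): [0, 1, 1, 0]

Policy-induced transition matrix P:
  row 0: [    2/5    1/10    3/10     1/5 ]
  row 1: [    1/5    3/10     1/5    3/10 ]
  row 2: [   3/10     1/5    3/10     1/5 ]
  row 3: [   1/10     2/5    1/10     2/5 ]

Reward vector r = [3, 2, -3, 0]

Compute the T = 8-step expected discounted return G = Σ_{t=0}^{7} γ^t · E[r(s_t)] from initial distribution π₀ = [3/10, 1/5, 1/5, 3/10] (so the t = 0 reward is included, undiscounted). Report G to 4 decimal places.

G = 3.4632

t=0: π = [0.3000, 0.2000, 0.2000, 0.3000], E[r] = 0.7000, γ^t·E[r] = 0.700000, running G = 0.700000
t=1: π = [0.2500, 0.2500, 0.2200, 0.2800], E[r] = 0.5900, γ^t·E[r] = 0.531000, running G = 1.231000
t=2: π = [0.2440, 0.2560, 0.2190, 0.2810], E[r] = 0.5870, γ^t·E[r] = 0.475470, running G = 1.706470
t=3: π = [0.2426, 0.2574, 0.2182, 0.2818], E[r] = 0.5880, γ^t·E[r] = 0.428652, running G = 2.135122
t=4: π = [0.2422, 0.2578, 0.2179, 0.2821], E[r] = 0.5885, γ^t·E[r] = 0.386089, running G = 2.521211
t=5: π = [0.2420, 0.2580, 0.2178, 0.2822], E[r] = 0.5886, γ^t·E[r] = 0.347577, running G = 2.868787
t=6: π = [0.2420, 0.2580, 0.2178, 0.2822], E[r] = 0.5887, γ^t·E[r] = 0.312849, running G = 3.181636
t=7: π = [0.2419, 0.2581, 0.2177, 0.2823], E[r] = 0.5887, γ^t·E[r] = 0.281573, running G = 3.463209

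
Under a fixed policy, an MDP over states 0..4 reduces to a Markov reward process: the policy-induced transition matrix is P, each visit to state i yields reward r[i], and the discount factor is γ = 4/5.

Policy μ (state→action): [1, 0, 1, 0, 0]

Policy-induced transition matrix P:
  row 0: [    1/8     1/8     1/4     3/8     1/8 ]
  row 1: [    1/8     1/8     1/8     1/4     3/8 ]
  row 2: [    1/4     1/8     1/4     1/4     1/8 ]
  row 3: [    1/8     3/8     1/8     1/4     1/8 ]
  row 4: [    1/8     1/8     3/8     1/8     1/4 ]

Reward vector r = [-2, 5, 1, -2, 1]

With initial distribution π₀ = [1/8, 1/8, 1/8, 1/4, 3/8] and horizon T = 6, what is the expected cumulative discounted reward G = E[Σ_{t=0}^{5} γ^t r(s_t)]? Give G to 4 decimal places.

G = 1.9357

t=0: π = [0.1250, 0.1250, 0.1250, 0.2500, 0.3750], E[r] = 0.3750, γ^t·E[r] = 0.375000, running G = 0.375000
t=1: π = [0.1406, 0.1875, 0.2500, 0.2188, 0.2031], E[r] = 0.6719, γ^t·E[r] = 0.537500, running G = 0.912500
t=2: π = [0.1563, 0.1797, 0.2246, 0.2422, 0.1973], E[r] = 0.5234, γ^t·E[r] = 0.335000, running G = 1.247500
t=3: π = [0.1531, 0.1855, 0.2219, 0.2449, 0.1946], E[r] = 0.5483, γ^t·E[r] = 0.280750, running G = 1.528250
t=4: π = [0.1527, 0.1862, 0.2205, 0.2448, 0.1957], E[r] = 0.5522, γ^t·E[r] = 0.226188, running G = 1.754438
t=5: π = [0.1526, 0.1862, 0.2206, 0.2446, 0.1960], E[r] = 0.5532, γ^t·E[r] = 0.181283, running G = 1.935720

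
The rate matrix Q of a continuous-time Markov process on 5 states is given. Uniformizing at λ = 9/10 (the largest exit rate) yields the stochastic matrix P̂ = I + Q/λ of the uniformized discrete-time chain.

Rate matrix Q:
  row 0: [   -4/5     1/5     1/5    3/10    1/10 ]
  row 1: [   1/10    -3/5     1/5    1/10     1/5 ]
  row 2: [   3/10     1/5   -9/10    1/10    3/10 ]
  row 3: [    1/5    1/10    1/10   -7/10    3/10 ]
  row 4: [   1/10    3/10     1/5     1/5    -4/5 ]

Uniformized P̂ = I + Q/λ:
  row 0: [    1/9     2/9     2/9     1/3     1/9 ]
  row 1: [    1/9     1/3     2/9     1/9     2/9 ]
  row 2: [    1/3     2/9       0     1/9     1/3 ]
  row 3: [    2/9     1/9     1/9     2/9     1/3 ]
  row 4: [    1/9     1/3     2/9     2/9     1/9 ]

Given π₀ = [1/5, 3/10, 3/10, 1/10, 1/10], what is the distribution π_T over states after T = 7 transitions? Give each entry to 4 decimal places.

π = [0.1692, 0.2530, 0.1641, 0.1947, 0.2190]

t=0: π = [0.2000, 0.3000, 0.3000, 0.1000, 0.1000]
t=1: π = [0.1889, 0.2556, 0.1444, 0.1778, 0.2333]
t=2: π = [0.1630, 0.2568, 0.1704, 0.1988, 0.2111]
t=3: π = [0.1711, 0.2521, 0.1623, 0.1929, 0.2217]
t=4: π = [0.1686, 0.2534, 0.1647, 0.1952, 0.2180]
t=5: π = [0.1694, 0.2529, 0.1639, 0.1945, 0.2193]
t=6: π = [0.1691, 0.2531, 0.1642, 0.1947, 0.2189]
t=7: π = [0.1692, 0.2530, 0.1641, 0.1947, 0.2190]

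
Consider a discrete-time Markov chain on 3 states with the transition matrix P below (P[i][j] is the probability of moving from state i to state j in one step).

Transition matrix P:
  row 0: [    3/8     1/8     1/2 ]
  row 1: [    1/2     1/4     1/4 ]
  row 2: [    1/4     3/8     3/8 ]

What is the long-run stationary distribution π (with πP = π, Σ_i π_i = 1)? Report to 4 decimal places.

Balance equations π_j = Σ_i π_i·P[i][j]:
  π_0 = 3/8·π_0 + 1/2·π_1 + 1/4·π_2
  π_1 = 1/8·π_0 + 1/4·π_1 + 3/8·π_2
  normalize: π_0 + π_1 + π_2 = 1
Solving the linear system gives exactly π = [24/67, 17/67, 26/67].

π = [0.3582, 0.2537, 0.3881]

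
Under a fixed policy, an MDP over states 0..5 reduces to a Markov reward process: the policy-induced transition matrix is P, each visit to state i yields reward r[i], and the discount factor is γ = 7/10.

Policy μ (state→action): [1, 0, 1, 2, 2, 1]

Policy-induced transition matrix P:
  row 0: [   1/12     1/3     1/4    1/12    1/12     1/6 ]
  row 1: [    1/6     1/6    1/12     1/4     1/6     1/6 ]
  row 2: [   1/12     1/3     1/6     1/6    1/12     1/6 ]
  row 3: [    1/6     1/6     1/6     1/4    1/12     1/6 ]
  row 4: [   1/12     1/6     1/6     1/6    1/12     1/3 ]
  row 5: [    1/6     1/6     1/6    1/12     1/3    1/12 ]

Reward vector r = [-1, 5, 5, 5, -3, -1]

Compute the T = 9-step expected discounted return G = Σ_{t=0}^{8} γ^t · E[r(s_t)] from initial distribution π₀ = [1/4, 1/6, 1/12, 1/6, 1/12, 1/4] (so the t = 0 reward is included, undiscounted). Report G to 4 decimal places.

G = 5.7164

t=0: π = [0.2500, 0.1667, 0.0833, 0.1667, 0.0833, 0.2500], E[r] = 1.3333, γ^t·E[r] = 1.333333, running G = 1.333333
t=1: π = [0.1319, 0.2222, 0.1736, 0.1528, 0.1597, 0.1597], E[r] = 1.9722, γ^t·E[r] = 1.380556, running G = 2.713889
t=2: π = [0.1279, 0.2176, 0.1591, 0.1736, 0.1418, 0.1800], E[r] = 2.0185, γ^t·E[r] = 0.989074, running G = 3.702963
t=3: π = [0.1309, 0.2145, 0.1592, 0.1736, 0.1465, 0.1753], E[r] = 1.9909, γ^t·E[r] = 0.682890, running G = 4.385853
t=4: π = [0.1303, 0.2150, 0.1597, 0.1735, 0.1450, 0.1765], E[r] = 1.9992, γ^t·E[r] = 0.480011, running G = 4.865864
t=5: π = [0.1304, 0.2150, 0.1596, 0.1735, 0.1454, 0.1761], E[r] = 1.9978, γ^t·E[r] = 0.335764, running G = 5.201628
t=6: π = [0.1304, 0.2150, 0.1596, 0.1735, 0.1453, 0.1762], E[r] = 1.9981, γ^t·E[r] = 0.235078, running G = 5.436705
t=7: π = [0.1304, 0.2150, 0.1596, 0.1735, 0.1453, 0.1762], E[r] = 1.9980, γ^t·E[r] = 0.164547, running G = 5.601252
t=8: π = [0.1304, 0.2150, 0.1596, 0.1735, 0.1453, 0.1762], E[r] = 1.9981, γ^t·E[r] = 0.115184, running G = 5.716436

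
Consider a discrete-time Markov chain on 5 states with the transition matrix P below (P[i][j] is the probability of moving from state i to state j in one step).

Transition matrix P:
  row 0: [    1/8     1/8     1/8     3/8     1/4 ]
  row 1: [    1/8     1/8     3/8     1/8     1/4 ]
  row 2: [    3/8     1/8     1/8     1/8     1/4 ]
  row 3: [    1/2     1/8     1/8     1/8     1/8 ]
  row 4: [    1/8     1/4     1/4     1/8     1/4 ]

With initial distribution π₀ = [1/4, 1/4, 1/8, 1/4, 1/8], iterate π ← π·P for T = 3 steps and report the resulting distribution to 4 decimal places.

t=0: π = [0.2500, 0.2500, 0.1250, 0.2500, 0.1250]
t=1: π = [0.2500, 0.1406, 0.2031, 0.1875, 0.2188]
t=2: π = [0.2461, 0.1523, 0.1875, 0.1875, 0.2266]
t=3: π = [0.2422, 0.1533, 0.1914, 0.1865, 0.2266]

π = [0.2422, 0.1533, 0.1914, 0.1865, 0.2266]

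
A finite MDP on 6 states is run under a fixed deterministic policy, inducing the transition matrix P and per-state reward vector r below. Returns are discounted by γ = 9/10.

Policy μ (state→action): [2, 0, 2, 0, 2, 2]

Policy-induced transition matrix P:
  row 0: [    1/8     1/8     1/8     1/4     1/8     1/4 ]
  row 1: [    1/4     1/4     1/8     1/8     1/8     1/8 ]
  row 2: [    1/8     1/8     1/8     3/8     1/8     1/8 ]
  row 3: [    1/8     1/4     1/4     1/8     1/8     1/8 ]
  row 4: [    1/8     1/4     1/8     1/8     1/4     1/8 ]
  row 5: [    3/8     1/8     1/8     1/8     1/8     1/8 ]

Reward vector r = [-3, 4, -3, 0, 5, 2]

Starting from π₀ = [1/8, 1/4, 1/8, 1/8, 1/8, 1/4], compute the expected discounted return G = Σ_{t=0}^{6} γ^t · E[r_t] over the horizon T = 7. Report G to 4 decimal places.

G = 4.5176

t=0: π = [0.1250, 0.2500, 0.1250, 0.1250, 0.1250, 0.2500], E[r] = 1.3750, γ^t·E[r] = 1.375000, running G = 1.375000
t=1: π = [0.2188, 0.1875, 0.1406, 0.1719, 0.1406, 0.1406], E[r] = 0.6563, γ^t·E[r] = 0.590625, running G = 1.965625
t=2: π = [0.1836, 0.1875, 0.1465, 0.1875, 0.1426, 0.1523], E[r] = 0.7773, γ^t·E[r] = 0.629648, running G = 2.595273
t=3: π = [0.1865, 0.1897, 0.1484, 0.1846, 0.1428, 0.1479], E[r] = 0.7639, γ^t·E[r] = 0.556895, running G = 3.152168
t=4: π = [0.1857, 0.1896, 0.1481, 0.1854, 0.1429, 0.1483], E[r] = 0.7681, γ^t·E[r] = 0.503968, running G = 3.656137
t=5: π = [0.1858, 0.1897, 0.1482, 0.1852, 0.1429, 0.1482], E[r] = 0.7678, γ^t·E[r] = 0.453367, running G = 4.109503
t=6: π = [0.1858, 0.1897, 0.1482, 0.1853, 0.1429, 0.1482], E[r] = 0.7679, γ^t·E[r] = 0.408078, running G = 4.517582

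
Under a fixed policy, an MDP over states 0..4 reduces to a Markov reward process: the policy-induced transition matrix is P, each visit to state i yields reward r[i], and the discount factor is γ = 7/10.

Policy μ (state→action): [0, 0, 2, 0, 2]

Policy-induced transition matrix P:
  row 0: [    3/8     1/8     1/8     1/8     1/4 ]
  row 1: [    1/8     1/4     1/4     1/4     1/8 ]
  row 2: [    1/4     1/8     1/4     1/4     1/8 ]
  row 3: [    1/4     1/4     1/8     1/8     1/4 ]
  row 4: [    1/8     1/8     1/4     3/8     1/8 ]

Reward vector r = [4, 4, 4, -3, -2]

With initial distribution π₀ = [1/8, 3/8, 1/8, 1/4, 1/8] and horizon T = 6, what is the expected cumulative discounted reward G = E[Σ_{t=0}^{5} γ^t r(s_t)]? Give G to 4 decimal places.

t=0: π = [0.1250, 0.3750, 0.1250, 0.2500, 0.1250], E[r] = 1.5000, γ^t·E[r] = 1.500000, running G = 1.500000
t=1: π = [0.2031, 0.2031, 0.2031, 0.2188, 0.1719], E[r] = 1.4375, γ^t·E[r] = 1.006250, running G = 2.506250
t=2: π = [0.2285, 0.1777, 0.1973, 0.2188, 0.1777], E[r] = 1.4023, γ^t·E[r] = 0.687148, running G = 3.193398
t=3: π = [0.2341, 0.1746, 0.1941, 0.2163, 0.1809], E[r] = 1.4004, γ^t·E[r] = 0.480334, running G = 3.673732
t=4: π = [0.2348, 0.1739, 0.1937, 0.2163, 0.1813], E[r] = 1.3980, γ^t·E[r] = 0.335662, running G = 4.009395
t=5: π = [0.2350, 0.1738, 0.1936, 0.2163, 0.1814], E[r] = 1.3978, γ^t·E[r] = 0.234920, running G = 4.244315

G = 4.2443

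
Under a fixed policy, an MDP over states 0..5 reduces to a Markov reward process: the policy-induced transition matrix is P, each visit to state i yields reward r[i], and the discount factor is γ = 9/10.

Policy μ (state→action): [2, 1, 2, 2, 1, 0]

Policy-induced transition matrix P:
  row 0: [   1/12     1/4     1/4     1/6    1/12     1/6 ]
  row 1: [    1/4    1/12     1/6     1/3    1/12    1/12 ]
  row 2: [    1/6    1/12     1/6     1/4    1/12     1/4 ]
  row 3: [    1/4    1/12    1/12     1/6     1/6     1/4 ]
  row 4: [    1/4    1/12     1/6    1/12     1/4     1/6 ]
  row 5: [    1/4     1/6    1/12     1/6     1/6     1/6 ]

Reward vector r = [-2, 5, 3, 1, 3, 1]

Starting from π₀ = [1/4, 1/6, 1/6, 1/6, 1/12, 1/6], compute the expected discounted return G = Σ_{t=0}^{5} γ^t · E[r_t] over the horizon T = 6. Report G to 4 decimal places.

t=0: π = [0.2500, 0.1667, 0.1667, 0.1667, 0.0833, 0.1667], E[r] = 1.4167, γ^t·E[r] = 1.416667, running G = 1.416667
t=1: π = [0.1944, 0.1389, 0.1597, 0.2014, 0.1250, 0.1806], E[r] = 1.5417, γ^t·E[r] = 1.387500, running G = 2.804167
t=2: π = [0.2043, 0.1308, 0.1510, 0.1927, 0.1360, 0.1852], E[r] = 1.4844, γ^t·E[r] = 1.202344, running G = 4.006510
t=3: π = [0.2034, 0.1328, 0.1522, 0.1897, 0.1375, 0.1844], E[r] = 1.5005, γ^t·E[r] = 1.093887, running G = 5.100397
t=4: π = [0.2034, 0.1326, 0.1524, 0.1900, 0.1374, 0.1841], E[r] = 1.4998, γ^t·E[r] = 0.984045, running G = 6.084442
t=5: π = [0.2034, 0.1326, 0.1524, 0.1900, 0.1374, 0.1842], E[r] = 1.4998, γ^t·E[r] = 0.885643, running G = 6.970085

G = 6.9701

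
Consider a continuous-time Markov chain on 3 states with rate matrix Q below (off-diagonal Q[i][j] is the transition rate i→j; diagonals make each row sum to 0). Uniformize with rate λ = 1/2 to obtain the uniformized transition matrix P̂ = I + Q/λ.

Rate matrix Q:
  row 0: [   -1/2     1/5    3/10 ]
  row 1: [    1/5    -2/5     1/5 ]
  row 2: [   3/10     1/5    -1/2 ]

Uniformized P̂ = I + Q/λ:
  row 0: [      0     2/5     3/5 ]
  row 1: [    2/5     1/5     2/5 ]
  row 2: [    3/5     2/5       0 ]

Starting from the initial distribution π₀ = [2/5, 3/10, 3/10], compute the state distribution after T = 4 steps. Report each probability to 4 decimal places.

t=0: π = [0.4000, 0.3000, 0.3000]
t=1: π = [0.3000, 0.3400, 0.3600]
t=2: π = [0.3520, 0.3320, 0.3160]
t=3: π = [0.3224, 0.3336, 0.3440]
t=4: π = [0.3398, 0.3333, 0.3269]

π = [0.3398, 0.3333, 0.3269]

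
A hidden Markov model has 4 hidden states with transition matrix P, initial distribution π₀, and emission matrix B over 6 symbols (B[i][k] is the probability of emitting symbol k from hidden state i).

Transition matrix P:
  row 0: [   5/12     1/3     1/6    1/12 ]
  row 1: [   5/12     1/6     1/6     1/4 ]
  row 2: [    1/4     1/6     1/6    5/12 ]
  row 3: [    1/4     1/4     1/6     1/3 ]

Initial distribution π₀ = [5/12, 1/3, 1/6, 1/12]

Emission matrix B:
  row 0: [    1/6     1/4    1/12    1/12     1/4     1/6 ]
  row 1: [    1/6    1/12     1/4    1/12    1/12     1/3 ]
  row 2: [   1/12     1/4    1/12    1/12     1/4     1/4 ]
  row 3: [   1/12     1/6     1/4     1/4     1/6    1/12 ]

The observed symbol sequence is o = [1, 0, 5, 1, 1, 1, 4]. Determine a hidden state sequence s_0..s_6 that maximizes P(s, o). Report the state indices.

path = [0, 0, 1, 0, 0, 0, 0]

t=0: δ = [1.042e-01, 2.778e-02, 4.167e-02, 1.389e-02]  (obs o_0=1)
t=1: δ = [7.234e-03, 5.787e-03, 1.447e-03, 1.447e-03]  ψ = [0, 0, 0, 2]  (obs o_1=0)
t=2: δ = [5.023e-04, 8.038e-04, 3.014e-04, 1.206e-04]  ψ = [0, 0, 0, 1]  (obs o_2=5)
t=3: δ = [8.372e-05, 1.395e-05, 3.349e-05, 3.349e-05]  ψ = [1, 0, 1, 1]  (obs o_3=1)
t=4: δ = [8.721e-06, 2.326e-06, 3.489e-06, 2.326e-06]  ψ = [0, 0, 0, 2]  (obs o_4=1)
t=5: δ = [9.085e-07, 2.423e-07, 3.634e-07, 2.423e-07]  ψ = [0, 0, 0, 2]  (obs o_5=1)
t=6: δ = [9.463e-08, 2.524e-08, 3.785e-08, 2.524e-08]  ψ = [0, 0, 0, 2]  (obs o_6=4)
backtrack: best end state = 0; path = [0, 0, 1, 0, 0, 0, 0]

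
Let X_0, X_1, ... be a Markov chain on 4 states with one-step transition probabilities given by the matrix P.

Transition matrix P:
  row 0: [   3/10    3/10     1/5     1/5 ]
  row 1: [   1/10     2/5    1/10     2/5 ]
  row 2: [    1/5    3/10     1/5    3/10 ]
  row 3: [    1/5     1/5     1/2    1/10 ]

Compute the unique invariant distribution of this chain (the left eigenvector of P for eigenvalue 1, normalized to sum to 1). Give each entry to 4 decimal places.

Balance equations π_j = Σ_i π_i·P[i][j]:
  π_0 = 3/10·π_0 + 1/10·π_1 + 1/5·π_2 + 1/5·π_3
  π_1 = 3/10·π_0 + 2/5·π_1 + 3/10·π_2 + 1/5·π_3
  π_2 = 1/5·π_0 + 1/10·π_1 + 1/5·π_2 + 1/2·π_3
  normalize: π_0 + π_1 + π_2 + π_3 = 1
Solving the linear system gives exactly π = [185/982, 299/982, 243/982, 255/982].

π = [0.1884, 0.3045, 0.2475, 0.2597]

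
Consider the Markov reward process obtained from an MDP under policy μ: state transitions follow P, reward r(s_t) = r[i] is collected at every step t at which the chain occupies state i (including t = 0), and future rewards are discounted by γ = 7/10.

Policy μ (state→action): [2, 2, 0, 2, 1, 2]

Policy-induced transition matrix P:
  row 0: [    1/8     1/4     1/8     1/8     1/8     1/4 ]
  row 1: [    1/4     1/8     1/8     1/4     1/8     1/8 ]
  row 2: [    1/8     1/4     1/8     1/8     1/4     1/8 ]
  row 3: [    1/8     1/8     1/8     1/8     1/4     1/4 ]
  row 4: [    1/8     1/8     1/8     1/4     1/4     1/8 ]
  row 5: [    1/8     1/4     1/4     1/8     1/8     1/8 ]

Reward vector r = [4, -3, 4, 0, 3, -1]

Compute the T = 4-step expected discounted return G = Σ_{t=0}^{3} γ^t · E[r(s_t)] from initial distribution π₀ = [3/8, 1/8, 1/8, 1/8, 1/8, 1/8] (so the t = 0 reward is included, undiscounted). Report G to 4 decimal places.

t=0: π = [0.3750, 0.1250, 0.1250, 0.1250, 0.1250, 0.1250], E[r] = 1.8750, γ^t·E[r] = 1.875000, running G = 1.875000
t=1: π = [0.1406, 0.2031, 0.1406, 0.1563, 0.1719, 0.1875], E[r] = 0.8438, γ^t·E[r] = 0.590625, running G = 2.465625
t=2: π = [0.1504, 0.1836, 0.1484, 0.1719, 0.1836, 0.1621], E[r] = 1.0332, γ^t·E[r] = 0.506270, running G = 2.971895
t=3: π = [0.1479, 0.1826, 0.1453, 0.1709, 0.1880, 0.1653], E[r] = 1.0237, γ^t·E[r] = 0.351123, running G = 3.323017

G = 3.3230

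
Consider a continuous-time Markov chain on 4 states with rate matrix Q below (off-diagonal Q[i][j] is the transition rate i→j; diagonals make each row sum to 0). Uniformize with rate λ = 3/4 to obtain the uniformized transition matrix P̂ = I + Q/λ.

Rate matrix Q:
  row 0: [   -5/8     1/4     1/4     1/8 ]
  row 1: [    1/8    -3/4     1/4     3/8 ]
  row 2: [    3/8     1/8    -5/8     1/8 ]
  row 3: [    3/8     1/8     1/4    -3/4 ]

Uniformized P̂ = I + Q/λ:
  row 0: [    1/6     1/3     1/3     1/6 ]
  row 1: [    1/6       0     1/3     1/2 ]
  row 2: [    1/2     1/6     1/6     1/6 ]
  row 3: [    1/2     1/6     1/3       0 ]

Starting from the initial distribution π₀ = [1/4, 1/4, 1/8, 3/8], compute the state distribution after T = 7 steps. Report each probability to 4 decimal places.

π = [0.3276, 0.1897, 0.2857, 0.1970]

t=0: π = [0.2500, 0.2500, 0.1250, 0.3750]
t=1: π = [0.3333, 0.1667, 0.3125, 0.1875]
t=2: π = [0.3333, 0.1944, 0.2813, 0.1910]
t=3: π = [0.3241, 0.1898, 0.2865, 0.1997]
t=4: π = [0.3287, 0.1890, 0.2856, 0.1967]
t=5: π = [0.3274, 0.1899, 0.2857, 0.1969]
t=6: π = [0.3275, 0.1896, 0.2857, 0.1972]
t=7: π = [0.3276, 0.1897, 0.2857, 0.1970]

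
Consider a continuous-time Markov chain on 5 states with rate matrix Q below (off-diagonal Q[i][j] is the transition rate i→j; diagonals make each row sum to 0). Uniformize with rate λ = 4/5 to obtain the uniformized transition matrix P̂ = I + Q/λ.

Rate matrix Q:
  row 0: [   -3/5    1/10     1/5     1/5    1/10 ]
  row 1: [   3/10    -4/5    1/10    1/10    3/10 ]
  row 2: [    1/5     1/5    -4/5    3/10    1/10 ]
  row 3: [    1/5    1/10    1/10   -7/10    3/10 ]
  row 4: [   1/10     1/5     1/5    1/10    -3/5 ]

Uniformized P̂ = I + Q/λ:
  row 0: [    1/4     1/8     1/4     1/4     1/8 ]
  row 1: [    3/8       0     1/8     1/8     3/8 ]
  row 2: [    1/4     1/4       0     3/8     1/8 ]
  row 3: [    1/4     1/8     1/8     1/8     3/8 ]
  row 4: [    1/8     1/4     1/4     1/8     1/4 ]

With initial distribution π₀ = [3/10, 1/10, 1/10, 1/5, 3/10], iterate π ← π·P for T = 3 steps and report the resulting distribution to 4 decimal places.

t=0: π = [0.3000, 0.1000, 0.1000, 0.2000, 0.3000]
t=1: π = [0.2250, 0.1625, 0.1875, 0.1875, 0.2375]
t=2: π = [0.2406, 0.1578, 0.1594, 0.2000, 0.2422]
t=3: π = [0.2395, 0.1555, 0.1654, 0.1949, 0.2447]

π = [0.2395, 0.1555, 0.1654, 0.1949, 0.2447]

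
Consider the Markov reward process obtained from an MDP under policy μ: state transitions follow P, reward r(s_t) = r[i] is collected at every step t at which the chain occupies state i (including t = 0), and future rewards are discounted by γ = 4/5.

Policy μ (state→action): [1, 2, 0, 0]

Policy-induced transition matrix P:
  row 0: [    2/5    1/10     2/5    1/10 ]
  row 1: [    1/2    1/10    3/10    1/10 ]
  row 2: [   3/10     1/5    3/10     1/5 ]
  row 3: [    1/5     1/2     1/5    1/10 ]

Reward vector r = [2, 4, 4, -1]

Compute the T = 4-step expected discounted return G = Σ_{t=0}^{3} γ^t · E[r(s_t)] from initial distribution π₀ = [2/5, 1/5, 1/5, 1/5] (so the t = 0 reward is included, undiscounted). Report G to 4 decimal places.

G = 7.3569

t=0: π = [0.4000, 0.2000, 0.2000, 0.2000], E[r] = 2.2000, γ^t·E[r] = 2.200000, running G = 2.200000
t=1: π = [0.3600, 0.2000, 0.3200, 0.1200], E[r] = 2.6800, γ^t·E[r] = 2.144000, running G = 4.344000
t=2: π = [0.3640, 0.1800, 0.3240, 0.1320], E[r] = 2.6120, γ^t·E[r] = 1.671680, running G = 6.015680
t=3: π = [0.3592, 0.1852, 0.3232, 0.1324], E[r] = 2.6196, γ^t·E[r] = 1.341235, running G = 7.356915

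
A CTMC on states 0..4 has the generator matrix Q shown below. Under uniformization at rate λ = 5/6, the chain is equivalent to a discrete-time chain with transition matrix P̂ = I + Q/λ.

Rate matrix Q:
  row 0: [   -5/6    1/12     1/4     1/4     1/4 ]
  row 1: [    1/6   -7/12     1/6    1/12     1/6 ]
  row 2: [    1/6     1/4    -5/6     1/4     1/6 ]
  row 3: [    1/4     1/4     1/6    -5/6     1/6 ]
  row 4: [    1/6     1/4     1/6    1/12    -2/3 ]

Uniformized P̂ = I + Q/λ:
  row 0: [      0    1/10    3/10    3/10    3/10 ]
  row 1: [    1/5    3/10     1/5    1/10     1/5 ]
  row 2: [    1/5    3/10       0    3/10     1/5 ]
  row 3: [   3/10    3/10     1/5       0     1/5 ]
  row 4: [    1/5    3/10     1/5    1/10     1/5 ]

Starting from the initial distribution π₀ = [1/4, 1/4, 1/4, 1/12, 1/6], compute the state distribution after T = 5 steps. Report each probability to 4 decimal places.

π = [0.1795, 0.2639, 0.1818, 0.1567, 0.2180]

t=0: π = [0.2500, 0.2500, 0.2500, 0.0833, 0.1667]
t=1: π = [0.1583, 0.2500, 0.1750, 0.1917, 0.2250]
t=2: π = [0.1875, 0.2683, 0.1808, 0.1475, 0.2158]
t=3: π = [0.1773, 0.2625, 0.1826, 0.1589, 0.2188]
t=4: π = [0.1804, 0.2646, 0.1812, 0.1561, 0.2177]
t=5: π = [0.1795, 0.2639, 0.1818, 0.1567, 0.2180]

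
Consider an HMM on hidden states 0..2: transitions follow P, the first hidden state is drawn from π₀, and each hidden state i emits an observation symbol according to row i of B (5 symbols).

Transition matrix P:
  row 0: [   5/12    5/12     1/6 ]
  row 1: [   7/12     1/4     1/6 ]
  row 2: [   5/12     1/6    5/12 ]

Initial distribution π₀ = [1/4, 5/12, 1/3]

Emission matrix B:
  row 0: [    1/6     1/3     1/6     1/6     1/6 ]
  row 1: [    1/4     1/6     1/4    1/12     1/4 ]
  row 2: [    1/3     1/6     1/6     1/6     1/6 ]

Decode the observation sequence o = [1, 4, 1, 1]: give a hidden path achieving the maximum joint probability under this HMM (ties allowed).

t=0: δ = [8.333e-02, 6.944e-02, 5.556e-02]  (obs o_0=1)
t=1: δ = [6.752e-03, 8.681e-03, 3.858e-03]  ψ = [1, 0, 2]  (obs o_1=4)
t=2: δ = [1.688e-03, 4.689e-04, 2.679e-04]  ψ = [1, 0, 2]  (obs o_2=1)
t=3: δ = [2.344e-04, 1.172e-04, 4.689e-05]  ψ = [0, 0, 0]  (obs o_3=1)
backtrack: best end state = 0; path = [0, 1, 0, 0]

path = [0, 1, 0, 0]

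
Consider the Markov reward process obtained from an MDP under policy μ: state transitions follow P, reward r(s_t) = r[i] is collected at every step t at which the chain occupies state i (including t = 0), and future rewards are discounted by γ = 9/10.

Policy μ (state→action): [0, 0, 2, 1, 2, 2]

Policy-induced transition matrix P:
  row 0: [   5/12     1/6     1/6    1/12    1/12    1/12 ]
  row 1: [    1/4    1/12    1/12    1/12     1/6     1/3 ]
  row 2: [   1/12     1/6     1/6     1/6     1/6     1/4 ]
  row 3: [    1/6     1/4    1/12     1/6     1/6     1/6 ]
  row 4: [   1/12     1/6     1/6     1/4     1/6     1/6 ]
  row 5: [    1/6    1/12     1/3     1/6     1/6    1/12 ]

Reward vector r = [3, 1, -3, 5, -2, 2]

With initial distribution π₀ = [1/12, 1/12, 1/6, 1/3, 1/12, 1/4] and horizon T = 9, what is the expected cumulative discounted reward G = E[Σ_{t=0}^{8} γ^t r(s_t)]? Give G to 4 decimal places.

t=0: π = [0.0833, 0.0833, 0.1667, 0.3333, 0.0833, 0.2500], E[r] = 1.8333, γ^t·E[r] = 1.833333, running G = 1.833333
t=1: π = [0.1736, 0.1667, 0.1736, 0.1597, 0.1597, 0.1667], E[r] = 0.9792, γ^t·E[r] = 0.881250, running G = 2.714583
t=2: π = [0.1962, 0.1522, 0.1672, 0.1516, 0.1522, 0.1806], E[r] = 1.0538, γ^t·E[r] = 0.853594, running G = 3.568177
t=3: π = [0.2018, 0.1516, 0.1714, 0.1503, 0.1503, 0.1746], E[r] = 1.0427, γ^t·E[r] = 0.760113, running G = 4.328290
t=4: π = [0.2029, 0.1520, 0.1706, 0.1497, 0.1499, 0.1749], E[r] = 1.0477, γ^t·E[r] = 0.687411, running G = 5.015701
t=5: π = [0.2034, 0.1519, 0.1707, 0.1496, 0.1498, 0.1747], E[r] = 1.0478, γ^t·E[r] = 0.618744, running G = 5.634445
t=6: π = [0.2035, 0.1519, 0.1707, 0.1495, 0.1497, 0.1747], E[r] = 1.0480, γ^t·E[r] = 0.556932, running G = 6.191377
t=7: π = [0.2035, 0.1519, 0.1707, 0.1495, 0.1497, 0.1747], E[r] = 1.0480, γ^t·E[r] = 0.501261, running G = 6.692639
t=8: π = [0.2035, 0.1519, 0.1707, 0.1495, 0.1497, 0.1747], E[r] = 1.0480, γ^t·E[r] = 0.451139, running G = 7.143777

G = 7.1438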